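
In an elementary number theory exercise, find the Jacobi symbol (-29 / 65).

1

Reduce the numerator: -29 ≡ 36 (mod 65), so (-29 / 65) = (36 / 65).
Factor out 2: 36 = 2^2·9. Since 65 ≡ 1 (mod 8), (2 / 65) = +1, and (2 / 65)^2 = +1. Now have (9 / 65).
9 ≡ 1 (mod 4), so quadratic reciprocity gives (9 / 65) = (65 / 9). Reduce: 65 ≡ 2 (mod 9). Now have (2 / 9).
Factor out 2: 2 = 2. Since 9 ≡ 1 (mod 8), (2 / 9) = +1. Now have (1 / 9).
(1 / 9) = 1. Collecting the sign factors: 1.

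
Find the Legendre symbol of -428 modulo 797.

Reduce the numerator: -428 ≡ 369 (mod 797), so (-428/797) = (369/797).
369 ≡ 1 (mod 4), so quadratic reciprocity gives (369/797) = (797/369). Reduce: 797 ≡ 59 (mod 369). Now have (59/369).
369 ≡ 1 (mod 4), so quadratic reciprocity gives (59/369) = (369/59). Reduce: 369 ≡ 15 (mod 59). Now have (15/59).
Both 15 ≡ 3 and 59 ≡ 3 (mod 4), so reciprocity gives (15/59) = -(59/15). Reduce: 59 ≡ 14 (mod 15). Now have -(14/15).
Factor out 2: 14 = 2·7. Since 15 ≡ 7 (mod 8), (2/15) = +1. Now have -(7/15).
Both 7 ≡ 3 and 15 ≡ 3 (mod 4), so reciprocity gives (7/15) = -(15/7). Reduce: 15 ≡ 1 (mod 7). Now have (1/7).
(1/7) = 1. Collecting the sign factors: 1.

1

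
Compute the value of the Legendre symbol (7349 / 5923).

Reduce the numerator: 7349 ≡ 1426 (mod 5923), so (7349 / 5923) = (1426 / 5923).
Factor out 2: 1426 = 2·713. Since 5923 ≡ 3 (mod 8), (2 / 5923) = -1. Now have -(713 / 5923).
713 ≡ 1 (mod 4), so quadratic reciprocity gives (713 / 5923) = (5923 / 713). Reduce: 5923 ≡ 219 (mod 713). Now have -(219 / 713).
713 ≡ 1 (mod 4), so quadratic reciprocity gives (219 / 713) = (713 / 219). Reduce: 713 ≡ 56 (mod 219). Now have -(56 / 219).
Factor out 2: 56 = 2^3·7. Since 219 ≡ 3 (mod 8), (2 / 219) = -1, and (2 / 219)^3 = -1. Now have (7 / 219).
Both 7 ≡ 3 and 219 ≡ 3 (mod 4), so reciprocity gives (7 / 219) = -(219 / 7). Reduce: 219 ≡ 2 (mod 7). Now have -(2 / 7).
Factor out 2: 2 = 2. Since 7 ≡ 7 (mod 8), (2 / 7) = +1. Now have -(1 / 7).
(1 / 7) = 1. Collecting the sign factors: -1.

-1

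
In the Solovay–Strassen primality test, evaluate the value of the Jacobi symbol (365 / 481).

365 ≡ 1 (mod 4), so quadratic reciprocity gives (365 / 481) = (481 / 365). Reduce: 481 ≡ 116 (mod 365). Now have (116 / 365).
Factor out 2: 116 = 2^2·29. Since 365 ≡ 5 (mod 8), (2 / 365) = -1, and (2 / 365)^2 = +1. Now have (29 / 365).
29 ≡ 1 (mod 4), so quadratic reciprocity gives (29 / 365) = (365 / 29). Reduce: 365 ≡ 17 (mod 29). Now have (17 / 29).
17 ≡ 1 (mod 4), so quadratic reciprocity gives (17 / 29) = (29 / 17). Reduce: 29 ≡ 12 (mod 17). Now have (12 / 17).
Factor out 2: 12 = 2^2·3. Since 17 ≡ 1 (mod 8), (2 / 17) = +1, and (2 / 17)^2 = +1. Now have (3 / 17).
17 ≡ 1 (mod 4), so quadratic reciprocity gives (3 / 17) = (17 / 3). Reduce: 17 ≡ 2 (mod 3). Now have (2 / 3).
Factor out 2: 2 = 2. Since 3 ≡ 3 (mod 8), (2 / 3) = -1. Now have -(1 / 3).
(1 / 3) = 1. Collecting the sign factors: -1.

-1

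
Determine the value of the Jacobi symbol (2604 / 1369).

Reduce the numerator: 2604 ≡ 1235 (mod 1369), so (2604 / 1369) = (1235 / 1369).
1369 ≡ 1 (mod 4), so quadratic reciprocity gives (1235 / 1369) = (1369 / 1235). Reduce: 1369 ≡ 134 (mod 1235). Now have (134 / 1235).
Factor out 2: 134 = 2·67. Since 1235 ≡ 3 (mod 8), (2 / 1235) = -1. Now have -(67 / 1235).
Both 67 ≡ 3 and 1235 ≡ 3 (mod 4), so reciprocity gives (67 / 1235) = -(1235 / 67). Reduce: 1235 ≡ 29 (mod 67). Now have (29 / 67).
29 ≡ 1 (mod 4), so quadratic reciprocity gives (29 / 67) = (67 / 29). Reduce: 67 ≡ 9 (mod 29). Now have (9 / 29).
9 ≡ 1 (mod 4), so quadratic reciprocity gives (9 / 29) = (29 / 9). Reduce: 29 ≡ 2 (mod 9). Now have (2 / 9).
Factor out 2: 2 = 2. Since 9 ≡ 1 (mod 8), (2 / 9) = +1. Now have (1 / 9).
(1 / 9) = 1. Collecting the sign factors: 1.

1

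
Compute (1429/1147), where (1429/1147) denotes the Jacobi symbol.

1

(1429/1147)
  = (282/1147)    [1429 ≡ 282 mod 1147]
  = -(141/1147)    [1147 ≡ 3 mod 8 ⇒ (2/1147) = -1]
  = -(1147/141)    [QR: 141 ≡ 1 mod 4, sign kept]
  = -(19/141)    [1147 ≡ 19 mod 141]
  = -(141/19)    [QR: 141 ≡ 1 mod 4, sign kept]
  = -(8/19)    [141 ≡ 8 mod 19]
  = (1/19)    [19 ≡ 3 mod 8 ⇒ (2/19)^3 = -1]
  = 1    [(1/19) = 1]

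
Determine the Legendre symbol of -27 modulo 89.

-1

(-27|89)
  = (62|89)    [-27 ≡ 62 mod 89]
  = (31|89)    [89 ≡ 1 mod 8 ⇒ (2|89) = +1]
  = (89|31)    [QR: 89 ≡ 1 mod 4, sign kept]
  = (27|31)    [89 ≡ 27 mod 31]
  = -(31|27)    [QR: both ≡ 3 mod 4, sign flips]
  = -(4|27)    [31 ≡ 4 mod 27]
  = -(1|27)    [27 ≡ 3 mod 8 ⇒ (2|27)^2 = +1]
  = -1    [(1|27) = 1]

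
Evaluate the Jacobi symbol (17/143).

-1

(17/143)
  = (143/17)    [QR: 17 ≡ 1 mod 4, sign kept]
  = (7/17)    [143 ≡ 7 mod 17]
  = (17/7)    [QR: 17 ≡ 1 mod 4, sign kept]
  = (3/7)    [17 ≡ 3 mod 7]
  = -(7/3)    [QR: both ≡ 3 mod 4, sign flips]
  = -(1/3)    [7 ≡ 1 mod 3]
  = -1    [(1/3) = 1]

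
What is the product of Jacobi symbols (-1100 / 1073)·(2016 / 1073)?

-1

By multiplicativity, (-1100·2016 / 1073) = (-1100 / 1073)·(2016 / 1073).
First factor (-1100 / 1073):
Pull out -1: (-1100 / 1073) = (-1 / 1073)·(1100 / 1073). Since 1073 ≡ 1 (mod 4), (-1 / 1073) = +1. Now have (1100 / 1073).
Reduce the numerator: 1100 ≡ 27 (mod 1073), so (1100 / 1073) = (27 / 1073).
1073 ≡ 1 (mod 4), so quadratic reciprocity gives (27 / 1073) = (1073 / 27). Reduce: 1073 ≡ 20 (mod 27). Now have (20 / 27).
Factor out 2: 20 = 2^2·5. Since 27 ≡ 3 (mod 8), (2 / 27) = -1, and (2 / 27)^2 = +1. Now have (5 / 27).
5 ≡ 1 (mod 4), so quadratic reciprocity gives (5 / 27) = (27 / 5). Reduce: 27 ≡ 2 (mod 5). Now have (2 / 5).
Factor out 2: 2 = 2. Since 5 ≡ 5 (mod 8), (2 / 5) = -1. Now have -(1 / 5).
(1 / 5) = 1. Collecting the sign factors: -1.
Second factor (2016 / 1073):
Reduce the numerator: 2016 ≡ 943 (mod 1073), so (2016 / 1073) = (943 / 1073).
1073 ≡ 1 (mod 4), so quadratic reciprocity gives (943 / 1073) = (1073 / 943). Reduce: 1073 ≡ 130 (mod 943). Now have (130 / 943).
Factor out 2: 130 = 2·65. Since 943 ≡ 7 (mod 8), (2 / 943) = +1. Now have (65 / 943).
65 ≡ 1 (mod 4), so quadratic reciprocity gives (65 / 943) = (943 / 65). Reduce: 943 ≡ 33 (mod 65). Now have (33 / 65).
33 ≡ 1 (mod 4), so quadratic reciprocity gives (33 / 65) = (65 / 33). Reduce: 65 ≡ 32 (mod 33). Now have (32 / 33).
Factor out 2: 32 = 2^5. Since 33 ≡ 1 (mod 8), (2 / 33) = +1, and (2 / 33)^5 = +1. Now have (1 / 33).
(1 / 33) = 1. Collecting the sign factors: 1.
Product: (-1)·(1) = -1.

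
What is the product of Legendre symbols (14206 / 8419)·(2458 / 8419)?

1

By multiplicativity, (14206·2458 / 8419) = (14206 / 8419)·(2458 / 8419).
First factor (14206 / 8419):
(14206 / 8419)
  = (5787 / 8419)    [14206 ≡ 5787 mod 8419]
  = -(8419 / 5787)    [QR: both ≡ 3 mod 4, sign flips]
  = -(2632 / 5787)    [8419 ≡ 2632 mod 5787]
  = (329 / 5787)    [5787 ≡ 3 mod 8 ⇒ (2 / 5787)^3 = -1]
  = (5787 / 329)    [QR: 329 ≡ 1 mod 4, sign kept]
  = (194 / 329)    [5787 ≡ 194 mod 329]
  = (97 / 329)    [329 ≡ 1 mod 8 ⇒ (2 / 329) = +1]
  = (329 / 97)    [QR: 97 ≡ 1 mod 4, sign kept]
  = (38 / 97)    [329 ≡ 38 mod 97]
  = (19 / 97)    [97 ≡ 1 mod 8 ⇒ (2 / 97) = +1]
  = (97 / 19)    [QR: 97 ≡ 1 mod 4, sign kept]
  = (2 / 19)    [97 ≡ 2 mod 19]
  = -(1 / 19)    [19 ≡ 3 mod 8 ⇒ (2 / 19) = -1]
  = -1    [(1 / 19) = 1]
Second factor (2458 / 8419):
(2458 / 8419)
  = -(1229 / 8419)    [8419 ≡ 3 mod 8 ⇒ (2 / 8419) = -1]
  = -(8419 / 1229)    [QR: 1229 ≡ 1 mod 4, sign kept]
  = -(1045 / 1229)    [8419 ≡ 1045 mod 1229]
  = -(1229 / 1045)    [QR: 1045 ≡ 1 mod 4, sign kept]
  = -(184 / 1045)    [1229 ≡ 184 mod 1045]
  = (23 / 1045)    [1045 ≡ 5 mod 8 ⇒ (2 / 1045)^3 = -1]
  = (1045 / 23)    [QR: 1045 ≡ 1 mod 4, sign kept]
  = (10 / 23)    [1045 ≡ 10 mod 23]
  = (5 / 23)    [23 ≡ 7 mod 8 ⇒ (2 / 23) = +1]
  = (23 / 5)    [QR: 5 ≡ 1 mod 4, sign kept]
  = (3 / 5)    [23 ≡ 3 mod 5]
  = (5 / 3)    [QR: 5 ≡ 1 mod 4, sign kept]
  = (2 / 3)    [5 ≡ 2 mod 3]
  = -(1 / 3)    [3 ≡ 3 mod 8 ⇒ (2 / 3) = -1]
  = -1    [(1 / 3) = 1]
Product: (-1)·(-1) = 1.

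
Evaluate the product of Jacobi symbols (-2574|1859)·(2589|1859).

0

By multiplicativity, (-2574·2589|1859) = (-2574|1859)·(2589|1859).
First factor (-2574|1859):
Reduce the numerator: -2574 ≡ 1144 (mod 1859), so (-2574|1859) = (1144|1859).
Factor out 2: 1144 = 2^3·143. Since 1859 ≡ 3 (mod 8), (2|1859) = -1, and (2|1859)^3 = -1. Now have -(143|1859).
Both 143 ≡ 3 and 1859 ≡ 3 (mod 4), so reciprocity gives (143|1859) = -(1859|143). Reduce: 1859 ≡ 0 (mod 143). Now have (0|143).
The numerator is now 0 with denominator 143 > 1: the symbol is 0.
Second factor (2589|1859):
Reduce the numerator: 2589 ≡ 730 (mod 1859), so (2589|1859) = (730|1859).
Factor out 2: 730 = 2·365. Since 1859 ≡ 3 (mod 8), (2|1859) = -1. Now have -(365|1859).
365 ≡ 1 (mod 4), so quadratic reciprocity gives (365|1859) = (1859|365). Reduce: 1859 ≡ 34 (mod 365). Now have -(34|365).
Factor out 2: 34 = 2·17. Since 365 ≡ 5 (mod 8), (2|365) = -1. Now have (17|365).
17 ≡ 1 (mod 4), so quadratic reciprocity gives (17|365) = (365|17). Reduce: 365 ≡ 8 (mod 17). Now have (8|17).
Factor out 2: 8 = 2^3. Since 17 ≡ 1 (mod 8), (2|17) = +1, and (2|17)^3 = +1. Now have (1|17).
(1|17) = 1. Collecting the sign factors: 1.
Product: (0)·(1) = 0.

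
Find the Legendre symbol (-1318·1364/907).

-1

By multiplicativity, (-1318·1364/907) = (-1318/907)·(1364/907).
First factor (-1318/907):
(-1318/907)
  = (496/907)    [-1318 ≡ 496 mod 907]
  = (31/907)    [907 ≡ 3 mod 8 ⇒ (2/907)^4 = +1]
  = -(907/31)    [QR: both ≡ 3 mod 4, sign flips]
  = -(8/31)    [907 ≡ 8 mod 31]
  = -(1/31)    [31 ≡ 7 mod 8 ⇒ (2/31)^3 = +1]
  = -1    [(1/31) = 1]
Second factor (1364/907):
(1364/907)
  = (457/907)    [1364 ≡ 457 mod 907]
  = (907/457)    [QR: 457 ≡ 1 mod 4, sign kept]
  = (450/457)    [907 ≡ 450 mod 457]
  = (225/457)    [457 ≡ 1 mod 8 ⇒ (2/457) = +1]
  = (457/225)    [QR: 225 ≡ 1 mod 4, sign kept]
  = (7/225)    [457 ≡ 7 mod 225]
  = (225/7)    [QR: 225 ≡ 1 mod 4, sign kept]
  = (1/7)    [225 ≡ 1 mod 7]
  = 1    [(1/7) = 1]
Product: (-1)·(1) = -1.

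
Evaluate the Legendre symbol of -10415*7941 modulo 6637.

By multiplicativity, (-10415·7941/6637) = (-10415/6637)·(7941/6637).
First factor (-10415/6637):
(-10415/6637)
  = (2859/6637)    [-10415 ≡ 2859 mod 6637]
  = (6637/2859)    [QR: 6637 ≡ 1 mod 4, sign kept]
  = (919/2859)    [6637 ≡ 919 mod 2859]
  = -(2859/919)    [QR: both ≡ 3 mod 4, sign flips]
  = -(102/919)    [2859 ≡ 102 mod 919]
  = -(51/919)    [919 ≡ 7 mod 8 ⇒ (2/919) = +1]
  = (919/51)    [QR: both ≡ 3 mod 4, sign flips]
  = (1/51)    [919 ≡ 1 mod 51]
  = 1    [(1/51) = 1]
Second factor (7941/6637):
(7941/6637)
  = (1304/6637)    [7941 ≡ 1304 mod 6637]
  = -(163/6637)    [6637 ≡ 5 mod 8 ⇒ (2/6637)^3 = -1]
  = -(6637/163)    [QR: 6637 ≡ 1 mod 4, sign kept]
  = -(117/163)    [6637 ≡ 117 mod 163]
  = -(163/117)    [QR: 117 ≡ 1 mod 4, sign kept]
  = -(46/117)    [163 ≡ 46 mod 117]
  = (23/117)    [117 ≡ 5 mod 8 ⇒ (2/117) = -1]
  = (117/23)    [QR: 117 ≡ 1 mod 4, sign kept]
  = (2/23)    [117 ≡ 2 mod 23]
  = (1/23)    [23 ≡ 7 mod 8 ⇒ (2/23) = +1]
  = 1    [(1/23) = 1]
Product: (1)·(1) = 1.

1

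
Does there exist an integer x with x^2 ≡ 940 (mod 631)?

Reduce the numerator: 940 ≡ 309 (mod 631), so (940/631) = (309/631).
309 ≡ 1 (mod 4), so quadratic reciprocity gives (309/631) = (631/309). Reduce: 631 ≡ 13 (mod 309). Now have (13/309).
13 ≡ 1 (mod 4), so quadratic reciprocity gives (13/309) = (309/13). Reduce: 309 ≡ 10 (mod 13). Now have (10/13).
Factor out 2: 10 = 2·5. Since 13 ≡ 5 (mod 8), (2/13) = -1. Now have -(5/13).
5 ≡ 1 (mod 4), so quadratic reciprocity gives (5/13) = (13/5). Reduce: 13 ≡ 3 (mod 5). Now have -(3/5).
5 ≡ 1 (mod 4), so quadratic reciprocity gives (3/5) = (5/3). Reduce: 5 ≡ 2 (mod 3). Now have -(2/3).
Factor out 2: 2 = 2. Since 3 ≡ 3 (mod 8), (2/3) = -1. Now have (1/3).
(1/3) = 1. Collecting the sign factors: 1.
(940/631) = 1, and 631 is prime, so 940 is a quadratic residue mod 631.

yes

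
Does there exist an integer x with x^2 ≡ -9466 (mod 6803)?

(-9466|6803)
  = (4140|6803)    [-9466 ≡ 4140 mod 6803]
  = (1035|6803)    [6803 ≡ 3 mod 8 ⇒ (2|6803)^2 = +1]
  = -(6803|1035)    [QR: both ≡ 3 mod 4, sign flips]
  = -(593|1035)    [6803 ≡ 593 mod 1035]
  = -(1035|593)    [QR: 593 ≡ 1 mod 4, sign kept]
  = -(442|593)    [1035 ≡ 442 mod 593]
  = -(221|593)    [593 ≡ 1 mod 8 ⇒ (2|593) = +1]
  = -(593|221)    [QR: 221 ≡ 1 mod 4, sign kept]
  = -(151|221)    [593 ≡ 151 mod 221]
  = -(221|151)    [QR: 221 ≡ 1 mod 4, sign kept]
  = -(70|151)    [221 ≡ 70 mod 151]
  = -(35|151)    [151 ≡ 7 mod 8 ⇒ (2|151) = +1]
  = (151|35)    [QR: both ≡ 3 mod 4, sign flips]
  = (11|35)    [151 ≡ 11 mod 35]
  = -(35|11)    [QR: both ≡ 3 mod 4, sign flips]
  = -(2|11)    [35 ≡ 2 mod 11]
  = (1|11)    [11 ≡ 3 mod 8 ⇒ (2|11) = -1]
  = 1    [(1|11) = 1]
(-9466|6803) = 1, and 6803 is prime, so -9466 is a quadratic residue mod 6803.

yes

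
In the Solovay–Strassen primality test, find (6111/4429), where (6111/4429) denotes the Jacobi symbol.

-1

Reduce the numerator: 6111 ≡ 1682 (mod 4429), so (6111/4429) = (1682/4429).
Factor out 2: 1682 = 2·841. Since 4429 ≡ 5 (mod 8), (2/4429) = -1. Now have -(841/4429).
841 ≡ 1 (mod 4), so quadratic reciprocity gives (841/4429) = (4429/841). Reduce: 4429 ≡ 224 (mod 841). Now have -(224/841).
Factor out 2: 224 = 2^5·7. Since 841 ≡ 1 (mod 8), (2/841) = +1, and (2/841)^5 = +1. Now have -(7/841).
841 ≡ 1 (mod 4), so quadratic reciprocity gives (7/841) = (841/7). Reduce: 841 ≡ 1 (mod 7). Now have -(1/7).
(1/7) = 1. Collecting the sign factors: -1.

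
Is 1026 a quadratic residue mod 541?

no

(1026|541)
  = (485|541)    [1026 ≡ 485 mod 541]
  = (541|485)    [QR: 485 ≡ 1 mod 4, sign kept]
  = (56|485)    [541 ≡ 56 mod 485]
  = -(7|485)    [485 ≡ 5 mod 8 ⇒ (2|485)^3 = -1]
  = -(485|7)    [QR: 485 ≡ 1 mod 4, sign kept]
  = -(2|7)    [485 ≡ 2 mod 7]
  = -(1|7)    [7 ≡ 7 mod 8 ⇒ (2|7) = +1]
  = -1    [(1|7) = 1]
(1026|541) = -1, and 541 is prime, so 1026 is not a quadratic residue mod 541.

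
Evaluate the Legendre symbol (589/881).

(589/881)
  = (881/589)    [QR: 589 ≡ 1 mod 4, sign kept]
  = (292/589)    [881 ≡ 292 mod 589]
  = (73/589)    [589 ≡ 5 mod 8 ⇒ (2/589)^2 = +1]
  = (589/73)    [QR: 73 ≡ 1 mod 4, sign kept]
  = (5/73)    [589 ≡ 5 mod 73]
  = (73/5)    [QR: 5 ≡ 1 mod 4, sign kept]
  = (3/5)    [73 ≡ 3 mod 5]
  = (5/3)    [QR: 5 ≡ 1 mod 4, sign kept]
  = (2/3)    [5 ≡ 2 mod 3]
  = -(1/3)    [3 ≡ 3 mod 8 ⇒ (2/3) = -1]
  = -1    [(1/3) = 1]

-1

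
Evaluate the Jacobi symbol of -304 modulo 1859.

(-304 / 1859)
  = -(304 / 1859)    [1859 ≡ 3 mod 4 ⇒ (-1 / 1859) = -1]
  = -(19 / 1859)    [1859 ≡ 3 mod 8 ⇒ (2 / 1859)^4 = +1]
  = (1859 / 19)    [QR: both ≡ 3 mod 4, sign flips]
  = (16 / 19)    [1859 ≡ 16 mod 19]
  = (1 / 19)    [19 ≡ 3 mod 8 ⇒ (2 / 19)^4 = +1]
  = 1    [(1 / 19) = 1]

1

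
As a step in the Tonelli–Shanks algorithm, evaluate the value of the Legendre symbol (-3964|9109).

1

(-3964|9109)
  = (5145|9109)    [-3964 ≡ 5145 mod 9109]
  = (9109|5145)    [QR: 5145 ≡ 1 mod 4, sign kept]
  = (3964|5145)    [9109 ≡ 3964 mod 5145]
  = (991|5145)    [5145 ≡ 1 mod 8 ⇒ (2|5145)^2 = +1]
  = (5145|991)    [QR: 5145 ≡ 1 mod 4, sign kept]
  = (190|991)    [5145 ≡ 190 mod 991]
  = (95|991)    [991 ≡ 7 mod 8 ⇒ (2|991) = +1]
  = -(991|95)    [QR: both ≡ 3 mod 4, sign flips]
  = -(41|95)    [991 ≡ 41 mod 95]
  = -(95|41)    [QR: 41 ≡ 1 mod 4, sign kept]
  = -(13|41)    [95 ≡ 13 mod 41]
  = -(41|13)    [QR: 13 ≡ 1 mod 4, sign kept]
  = -(2|13)    [41 ≡ 2 mod 13]
  = (1|13)    [13 ≡ 5 mod 8 ⇒ (2|13) = -1]
  = 1    [(1|13) = 1]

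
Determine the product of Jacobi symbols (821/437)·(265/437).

By multiplicativity, (821·265/437) = (821/437)·(265/437).
First factor (821/437):
(821/437)
  = (384/437)    [821 ≡ 384 mod 437]
  = -(3/437)    [437 ≡ 5 mod 8 ⇒ (2/437)^7 = -1]
  = -(437/3)    [QR: 437 ≡ 1 mod 4, sign kept]
  = -(2/3)    [437 ≡ 2 mod 3]
  = (1/3)    [3 ≡ 3 mod 8 ⇒ (2/3) = -1]
  = 1    [(1/3) = 1]
Second factor (265/437):
(265/437)
  = (437/265)    [QR: 265 ≡ 1 mod 4, sign kept]
  = (172/265)    [437 ≡ 172 mod 265]
  = (43/265)    [265 ≡ 1 mod 8 ⇒ (2/265)^2 = +1]
  = (265/43)    [QR: 265 ≡ 1 mod 4, sign kept]
  = (7/43)    [265 ≡ 7 mod 43]
  = -(43/7)    [QR: both ≡ 3 mod 4, sign flips]
  = -(1/7)    [43 ≡ 1 mod 7]
  = -1    [(1/7) = 1]
Product: (1)·(-1) = -1.

-1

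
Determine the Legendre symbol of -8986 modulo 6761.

-1

Reduce the numerator: -8986 ≡ 4536 (mod 6761), so (-8986/6761) = (4536/6761).
Factor out 2: 4536 = 2^3·567. Since 6761 ≡ 1 (mod 8), (2/6761) = +1, and (2/6761)^3 = +1. Now have (567/6761).
6761 ≡ 1 (mod 4), so quadratic reciprocity gives (567/6761) = (6761/567). Reduce: 6761 ≡ 524 (mod 567). Now have (524/567).
Factor out 2: 524 = 2^2·131. Since 567 ≡ 7 (mod 8), (2/567) = +1, and (2/567)^2 = +1. Now have (131/567).
Both 131 ≡ 3 and 567 ≡ 3 (mod 4), so reciprocity gives (131/567) = -(567/131). Reduce: 567 ≡ 43 (mod 131). Now have -(43/131).
Both 43 ≡ 3 and 131 ≡ 3 (mod 4), so reciprocity gives (43/131) = -(131/43). Reduce: 131 ≡ 2 (mod 43). Now have (2/43).
Factor out 2: 2 = 2. Since 43 ≡ 3 (mod 8), (2/43) = -1. Now have -(1/43).
(1/43) = 1. Collecting the sign factors: -1.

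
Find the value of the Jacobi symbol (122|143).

-1

Factor out 2: 122 = 2·61. Since 143 ≡ 7 (mod 8), (2|143) = +1. Now have (61|143).
61 ≡ 1 (mod 4), so quadratic reciprocity gives (61|143) = (143|61). Reduce: 143 ≡ 21 (mod 61). Now have (21|61).
21 ≡ 1 (mod 4), so quadratic reciprocity gives (21|61) = (61|21). Reduce: 61 ≡ 19 (mod 21). Now have (19|21).
21 ≡ 1 (mod 4), so quadratic reciprocity gives (19|21) = (21|19). Reduce: 21 ≡ 2 (mod 19). Now have (2|19).
Factor out 2: 2 = 2. Since 19 ≡ 3 (mod 8), (2|19) = -1. Now have -(1|19).
(1|19) = 1. Collecting the sign factors: -1.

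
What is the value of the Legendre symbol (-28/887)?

-1

Reduce the numerator: -28 ≡ 859 (mod 887), so (-28/887) = (859/887).
Both 859 ≡ 3 and 887 ≡ 3 (mod 4), so reciprocity gives (859/887) = -(887/859). Reduce: 887 ≡ 28 (mod 859). Now have -(28/859).
Factor out 2: 28 = 2^2·7. Since 859 ≡ 3 (mod 8), (2/859) = -1, and (2/859)^2 = +1. Now have -(7/859).
Both 7 ≡ 3 and 859 ≡ 3 (mod 4), so reciprocity gives (7/859) = -(859/7). Reduce: 859 ≡ 5 (mod 7). Now have (5/7).
5 ≡ 1 (mod 4), so quadratic reciprocity gives (5/7) = (7/5). Reduce: 7 ≡ 2 (mod 5). Now have (2/5).
Factor out 2: 2 = 2. Since 5 ≡ 5 (mod 8), (2/5) = -1. Now have -(1/5).
(1/5) = 1. Collecting the sign factors: -1.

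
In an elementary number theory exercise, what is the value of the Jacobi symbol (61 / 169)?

1

61 ≡ 1 (mod 4), so quadratic reciprocity gives (61 / 169) = (169 / 61). Reduce: 169 ≡ 47 (mod 61). Now have (47 / 61).
61 ≡ 1 (mod 4), so quadratic reciprocity gives (47 / 61) = (61 / 47). Reduce: 61 ≡ 14 (mod 47). Now have (14 / 47).
Factor out 2: 14 = 2·7. Since 47 ≡ 7 (mod 8), (2 / 47) = +1. Now have (7 / 47).
Both 7 ≡ 3 and 47 ≡ 3 (mod 4), so reciprocity gives (7 / 47) = -(47 / 7). Reduce: 47 ≡ 5 (mod 7). Now have -(5 / 7).
5 ≡ 1 (mod 4), so quadratic reciprocity gives (5 / 7) = (7 / 5). Reduce: 7 ≡ 2 (mod 5). Now have -(2 / 5).
Factor out 2: 2 = 2. Since 5 ≡ 5 (mod 8), (2 / 5) = -1. Now have (1 / 5).
(1 / 5) = 1. Collecting the sign factors: 1.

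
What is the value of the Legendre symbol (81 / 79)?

(81 / 79)
  = (2 / 79)    [81 ≡ 2 mod 79]
  = (1 / 79)    [79 ≡ 7 mod 8 ⇒ (2 / 79) = +1]
  = 1    [(1 / 79) = 1]

1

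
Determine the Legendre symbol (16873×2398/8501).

-1

By multiplicativity, (16873·2398/8501) = (16873/8501)·(2398/8501).
First factor (16873/8501):
(16873/8501)
  = (8372/8501)    [16873 ≡ 8372 mod 8501]
  = (2093/8501)    [8501 ≡ 5 mod 8 ⇒ (2/8501)^2 = +1]
  = (8501/2093)    [QR: 2093 ≡ 1 mod 4, sign kept]
  = (129/2093)    [8501 ≡ 129 mod 2093]
  = (2093/129)    [QR: 129 ≡ 1 mod 4, sign kept]
  = (29/129)    [2093 ≡ 29 mod 129]
  = (129/29)    [QR: 29 ≡ 1 mod 4, sign kept]
  = (13/29)    [129 ≡ 13 mod 29]
  = (29/13)    [QR: 13 ≡ 1 mod 4, sign kept]
  = (3/13)    [29 ≡ 3 mod 13]
  = (13/3)    [QR: 13 ≡ 1 mod 4, sign kept]
  = (1/3)    [13 ≡ 1 mod 3]
  = 1    [(1/3) = 1]
Second factor (2398/8501):
(2398/8501)
  = -(1199/8501)    [8501 ≡ 5 mod 8 ⇒ (2/8501) = -1]
  = -(8501/1199)    [QR: 8501 ≡ 1 mod 4, sign kept]
  = -(108/1199)    [8501 ≡ 108 mod 1199]
  = -(27/1199)    [1199 ≡ 7 mod 8 ⇒ (2/1199)^2 = +1]
  = (1199/27)    [QR: both ≡ 3 mod 4, sign flips]
  = (11/27)    [1199 ≡ 11 mod 27]
  = -(27/11)    [QR: both ≡ 3 mod 4, sign flips]
  = -(5/11)    [27 ≡ 5 mod 11]
  = -(11/5)    [QR: 5 ≡ 1 mod 4, sign kept]
  = -(1/5)    [11 ≡ 1 mod 5]
  = -1    [(1/5) = 1]
Product: (1)·(-1) = -1.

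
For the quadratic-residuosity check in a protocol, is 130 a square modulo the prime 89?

no

Reduce the numerator: 130 ≡ 41 (mod 89), so (130/89) = (41/89).
41 ≡ 1 (mod 4), so quadratic reciprocity gives (41/89) = (89/41). Reduce: 89 ≡ 7 (mod 41). Now have (7/41).
41 ≡ 1 (mod 4), so quadratic reciprocity gives (7/41) = (41/7). Reduce: 41 ≡ 6 (mod 7). Now have (6/7).
Factor out 2: 6 = 2·3. Since 7 ≡ 7 (mod 8), (2/7) = +1. Now have (3/7).
Both 3 ≡ 3 and 7 ≡ 3 (mod 4), so reciprocity gives (3/7) = -(7/3). Reduce: 7 ≡ 1 (mod 3). Now have -(1/3).
(1/3) = 1. Collecting the sign factors: -1.
(130/89) = -1, and 89 is prime, so 130 is not a quadratic residue mod 89.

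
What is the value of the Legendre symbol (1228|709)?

Reduce the numerator: 1228 ≡ 519 (mod 709), so (1228|709) = (519|709).
709 ≡ 1 (mod 4), so quadratic reciprocity gives (519|709) = (709|519). Reduce: 709 ≡ 190 (mod 519). Now have (190|519).
Factor out 2: 190 = 2·95. Since 519 ≡ 7 (mod 8), (2|519) = +1. Now have (95|519).
Both 95 ≡ 3 and 519 ≡ 3 (mod 4), so reciprocity gives (95|519) = -(519|95). Reduce: 519 ≡ 44 (mod 95). Now have -(44|95).
Factor out 2: 44 = 2^2·11. Since 95 ≡ 7 (mod 8), (2|95) = +1, and (2|95)^2 = +1. Now have -(11|95).
Both 11 ≡ 3 and 95 ≡ 3 (mod 4), so reciprocity gives (11|95) = -(95|11). Reduce: 95 ≡ 7 (mod 11). Now have (7|11).
Both 7 ≡ 3 and 11 ≡ 3 (mod 4), so reciprocity gives (7|11) = -(11|7). Reduce: 11 ≡ 4 (mod 7). Now have -(4|7).
Factor out 2: 4 = 2^2. Since 7 ≡ 7 (mod 8), (2|7) = +1, and (2|7)^2 = +1. Now have -(1|7).
(1|7) = 1. Collecting the sign factors: -1.

-1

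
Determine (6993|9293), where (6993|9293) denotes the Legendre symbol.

6993 ≡ 1 (mod 4), so quadratic reciprocity gives (6993|9293) = (9293|6993). Reduce: 9293 ≡ 2300 (mod 6993). Now have (2300|6993).
Factor out 2: 2300 = 2^2·575. Since 6993 ≡ 1 (mod 8), (2|6993) = +1, and (2|6993)^2 = +1. Now have (575|6993).
6993 ≡ 1 (mod 4), so quadratic reciprocity gives (575|6993) = (6993|575). Reduce: 6993 ≡ 93 (mod 575). Now have (93|575).
93 ≡ 1 (mod 4), so quadratic reciprocity gives (93|575) = (575|93). Reduce: 575 ≡ 17 (mod 93). Now have (17|93).
17 ≡ 1 (mod 4), so quadratic reciprocity gives (17|93) = (93|17). Reduce: 93 ≡ 8 (mod 17). Now have (8|17).
Factor out 2: 8 = 2^3. Since 17 ≡ 1 (mod 8), (2|17) = +1, and (2|17)^3 = +1. Now have (1|17).
(1|17) = 1. Collecting the sign factors: 1.

1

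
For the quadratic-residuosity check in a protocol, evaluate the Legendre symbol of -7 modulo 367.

(-7/367)
  = (360/367)    [-7 ≡ 360 mod 367]
  = (45/367)    [367 ≡ 7 mod 8 ⇒ (2/367)^3 = +1]
  = (367/45)    [QR: 45 ≡ 1 mod 4, sign kept]
  = (7/45)    [367 ≡ 7 mod 45]
  = (45/7)    [QR: 45 ≡ 1 mod 4, sign kept]
  = (3/7)    [45 ≡ 3 mod 7]
  = -(7/3)    [QR: both ≡ 3 mod 4, sign flips]
  = -(1/3)    [7 ≡ 1 mod 3]
  = -1    [(1/3) = 1]

-1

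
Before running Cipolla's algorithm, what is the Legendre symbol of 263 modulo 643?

-1

Both 263 ≡ 3 and 643 ≡ 3 (mod 4), so reciprocity gives (263/643) = -(643/263). Reduce: 643 ≡ 117 (mod 263). Now have -(117/263).
117 ≡ 1 (mod 4), so quadratic reciprocity gives (117/263) = (263/117). Reduce: 263 ≡ 29 (mod 117). Now have -(29/117).
29 ≡ 1 (mod 4), so quadratic reciprocity gives (29/117) = (117/29). Reduce: 117 ≡ 1 (mod 29). Now have -(1/29).
(1/29) = 1. Collecting the sign factors: -1.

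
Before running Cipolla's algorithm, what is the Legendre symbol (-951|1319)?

(-951|1319)
  = -(951|1319)    [1319 ≡ 3 mod 4 ⇒ (-1|1319) = -1]
  = (1319|951)    [QR: both ≡ 3 mod 4, sign flips]
  = (368|951)    [1319 ≡ 368 mod 951]
  = (23|951)    [951 ≡ 7 mod 8 ⇒ (2|951)^4 = +1]
  = -(951|23)    [QR: both ≡ 3 mod 4, sign flips]
  = -(8|23)    [951 ≡ 8 mod 23]
  = -(1|23)    [23 ≡ 7 mod 8 ⇒ (2|23)^3 = +1]
  = -1    [(1|23) = 1]

-1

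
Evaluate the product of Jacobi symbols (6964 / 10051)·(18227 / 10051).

-1

By multiplicativity, (6964·18227 / 10051) = (6964 / 10051)·(18227 / 10051).
First factor (6964 / 10051):
Factor out 2: 6964 = 2^2·1741. Since 10051 ≡ 3 (mod 8), (2 / 10051) = -1, and (2 / 10051)^2 = +1. Now have (1741 / 10051).
1741 ≡ 1 (mod 4), so quadratic reciprocity gives (1741 / 10051) = (10051 / 1741). Reduce: 10051 ≡ 1346 (mod 1741). Now have (1346 / 1741).
Factor out 2: 1346 = 2·673. Since 1741 ≡ 5 (mod 8), (2 / 1741) = -1. Now have -(673 / 1741).
673 ≡ 1 (mod 4), so quadratic reciprocity gives (673 / 1741) = (1741 / 673). Reduce: 1741 ≡ 395 (mod 673). Now have -(395 / 673).
673 ≡ 1 (mod 4), so quadratic reciprocity gives (395 / 673) = (673 / 395). Reduce: 673 ≡ 278 (mod 395). Now have -(278 / 395).
Factor out 2: 278 = 2·139. Since 395 ≡ 3 (mod 8), (2 / 395) = -1. Now have (139 / 395).
Both 139 ≡ 3 and 395 ≡ 3 (mod 4), so reciprocity gives (139 / 395) = -(395 / 139). Reduce: 395 ≡ 117 (mod 139). Now have -(117 / 139).
117 ≡ 1 (mod 4), so quadratic reciprocity gives (117 / 139) = (139 / 117). Reduce: 139 ≡ 22 (mod 117). Now have -(22 / 117).
Factor out 2: 22 = 2·11. Since 117 ≡ 5 (mod 8), (2 / 117) = -1. Now have (11 / 117).
117 ≡ 1 (mod 4), so quadratic reciprocity gives (11 / 117) = (117 / 11). Reduce: 117 ≡ 7 (mod 11). Now have (7 / 11).
Both 7 ≡ 3 and 11 ≡ 3 (mod 4), so reciprocity gives (7 / 11) = -(11 / 7). Reduce: 11 ≡ 4 (mod 7). Now have -(4 / 7).
Factor out 2: 4 = 2^2. Since 7 ≡ 7 (mod 8), (2 / 7) = +1, and (2 / 7)^2 = +1. Now have -(1 / 7).
(1 / 7) = 1. Collecting the sign factors: -1.
Second factor (18227 / 10051):
Reduce the numerator: 18227 ≡ 8176 (mod 10051), so (18227 / 10051) = (8176 / 10051).
Factor out 2: 8176 = 2^4·511. Since 10051 ≡ 3 (mod 8), (2 / 10051) = -1, and (2 / 10051)^4 = +1. Now have (511 / 10051).
Both 511 ≡ 3 and 10051 ≡ 3 (mod 4), so reciprocity gives (511 / 10051) = -(10051 / 511). Reduce: 10051 ≡ 342 (mod 511). Now have -(342 / 511).
Factor out 2: 342 = 2·171. Since 511 ≡ 7 (mod 8), (2 / 511) = +1. Now have -(171 / 511).
Both 171 ≡ 3 and 511 ≡ 3 (mod 4), so reciprocity gives (171 / 511) = -(511 / 171). Reduce: 511 ≡ 169 (mod 171). Now have (169 / 171).
169 ≡ 1 (mod 4), so quadratic reciprocity gives (169 / 171) = (171 / 169). Reduce: 171 ≡ 2 (mod 169). Now have (2 / 169).
Factor out 2: 2 = 2. Since 169 ≡ 1 (mod 8), (2 / 169) = +1. Now have (1 / 169).
(1 / 169) = 1. Collecting the sign factors: 1.
Product: (-1)·(1) = -1.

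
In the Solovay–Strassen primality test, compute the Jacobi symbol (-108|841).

1

(-108|841)
  = (108|841)    [841 ≡ 1 mod 4 ⇒ (-1|841) = +1]
  = (27|841)    [841 ≡ 1 mod 8 ⇒ (2|841)^2 = +1]
  = (841|27)    [QR: 841 ≡ 1 mod 4, sign kept]
  = (4|27)    [841 ≡ 4 mod 27]
  = (1|27)    [27 ≡ 3 mod 8 ⇒ (2|27)^2 = +1]
  = 1    [(1|27) = 1]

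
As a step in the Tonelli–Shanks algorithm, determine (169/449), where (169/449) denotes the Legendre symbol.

(169/449)
  = (449/169)    [QR: 169 ≡ 1 mod 4, sign kept]
  = (111/169)    [449 ≡ 111 mod 169]
  = (169/111)    [QR: 169 ≡ 1 mod 4, sign kept]
  = (58/111)    [169 ≡ 58 mod 111]
  = (29/111)    [111 ≡ 7 mod 8 ⇒ (2/111) = +1]
  = (111/29)    [QR: 29 ≡ 1 mod 4, sign kept]
  = (24/29)    [111 ≡ 24 mod 29]
  = -(3/29)    [29 ≡ 5 mod 8 ⇒ (2/29)^3 = -1]
  = -(29/3)    [QR: 29 ≡ 1 mod 4, sign kept]
  = -(2/3)    [29 ≡ 2 mod 3]
  = (1/3)    [3 ≡ 3 mod 8 ⇒ (2/3) = -1]
  = 1    [(1/3) = 1]

1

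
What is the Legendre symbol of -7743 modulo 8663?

(-7743/8663)
  = (920/8663)    [-7743 ≡ 920 mod 8663]
  = (115/8663)    [8663 ≡ 7 mod 8 ⇒ (2/8663)^3 = +1]
  = -(8663/115)    [QR: both ≡ 3 mod 4, sign flips]
  = -(38/115)    [8663 ≡ 38 mod 115]
  = (19/115)    [115 ≡ 3 mod 8 ⇒ (2/115) = -1]
  = -(115/19)    [QR: both ≡ 3 mod 4, sign flips]
  = -(1/19)    [115 ≡ 1 mod 19]
  = -1    [(1/19) = 1]

-1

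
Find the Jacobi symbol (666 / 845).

1

(666 / 845)
  = -(333 / 845)    [845 ≡ 5 mod 8 ⇒ (2 / 845) = -1]
  = -(845 / 333)    [QR: 333 ≡ 1 mod 4, sign kept]
  = -(179 / 333)    [845 ≡ 179 mod 333]
  = -(333 / 179)    [QR: 333 ≡ 1 mod 4, sign kept]
  = -(154 / 179)    [333 ≡ 154 mod 179]
  = (77 / 179)    [179 ≡ 3 mod 8 ⇒ (2 / 179) = -1]
  = (179 / 77)    [QR: 77 ≡ 1 mod 4, sign kept]
  = (25 / 77)    [179 ≡ 25 mod 77]
  = (77 / 25)    [QR: 25 ≡ 1 mod 4, sign kept]
  = (2 / 25)    [77 ≡ 2 mod 25]
  = (1 / 25)    [25 ≡ 1 mod 8 ⇒ (2 / 25) = +1]
  = 1    [(1 / 25) = 1]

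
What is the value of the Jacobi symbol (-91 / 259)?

0

(-91 / 259)
  = (168 / 259)    [-91 ≡ 168 mod 259]
  = -(21 / 259)    [259 ≡ 3 mod 8 ⇒ (2 / 259)^3 = -1]
  = -(259 / 21)    [QR: 21 ≡ 1 mod 4, sign kept]
  = -(7 / 21)    [259 ≡ 7 mod 21]
  = -(21 / 7)    [QR: 21 ≡ 1 mod 4, sign kept]
  = -(0 / 7)    [21 ≡ 0 mod 7]
  = 0    [numerator 0, gcd > 1]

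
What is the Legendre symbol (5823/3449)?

1

Reduce the numerator: 5823 ≡ 2374 (mod 3449), so (5823/3449) = (2374/3449).
Factor out 2: 2374 = 2·1187. Since 3449 ≡ 1 (mod 8), (2/3449) = +1. Now have (1187/3449).
3449 ≡ 1 (mod 4), so quadratic reciprocity gives (1187/3449) = (3449/1187). Reduce: 3449 ≡ 1075 (mod 1187). Now have (1075/1187).
Both 1075 ≡ 3 and 1187 ≡ 3 (mod 4), so reciprocity gives (1075/1187) = -(1187/1075). Reduce: 1187 ≡ 112 (mod 1075). Now have -(112/1075).
Factor out 2: 112 = 2^4·7. Since 1075 ≡ 3 (mod 8), (2/1075) = -1, and (2/1075)^4 = +1. Now have -(7/1075).
Both 7 ≡ 3 and 1075 ≡ 3 (mod 4), so reciprocity gives (7/1075) = -(1075/7). Reduce: 1075 ≡ 4 (mod 7). Now have (4/7).
Factor out 2: 4 = 2^2. Since 7 ≡ 7 (mod 8), (2/7) = +1, and (2/7)^2 = +1. Now have (1/7).
(1/7) = 1. Collecting the sign factors: 1.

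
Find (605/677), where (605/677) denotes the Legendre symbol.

-1

(605/677)
  = (677/605)    [QR: 605 ≡ 1 mod 4, sign kept]
  = (72/605)    [677 ≡ 72 mod 605]
  = -(9/605)    [605 ≡ 5 mod 8 ⇒ (2/605)^3 = -1]
  = -(605/9)    [QR: 9 ≡ 1 mod 4, sign kept]
  = -(2/9)    [605 ≡ 2 mod 9]
  = -(1/9)    [9 ≡ 1 mod 8 ⇒ (2/9) = +1]
  = -1    [(1/9) = 1]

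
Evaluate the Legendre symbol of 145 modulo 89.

(145|89)
  = (56|89)    [145 ≡ 56 mod 89]
  = (7|89)    [89 ≡ 1 mod 8 ⇒ (2|89)^3 = +1]
  = (89|7)    [QR: 89 ≡ 1 mod 4, sign kept]
  = (5|7)    [89 ≡ 5 mod 7]
  = (7|5)    [QR: 5 ≡ 1 mod 4, sign kept]
  = (2|5)    [7 ≡ 2 mod 5]
  = -(1|5)    [5 ≡ 5 mod 8 ⇒ (2|5) = -1]
  = -1    [(1|5) = 1]

-1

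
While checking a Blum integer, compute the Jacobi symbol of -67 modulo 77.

Pull out -1: (-67|77) = (-1|77)·(67|77). Since 77 ≡ 1 (mod 4), (-1|77) = +1. Now have (67|77).
77 ≡ 1 (mod 4), so quadratic reciprocity gives (67|77) = (77|67). Reduce: 77 ≡ 10 (mod 67). Now have (10|67).
Factor out 2: 10 = 2·5. Since 67 ≡ 3 (mod 8), (2|67) = -1. Now have -(5|67).
5 ≡ 1 (mod 4), so quadratic reciprocity gives (5|67) = (67|5). Reduce: 67 ≡ 2 (mod 5). Now have -(2|5).
Factor out 2: 2 = 2. Since 5 ≡ 5 (mod 8), (2|5) = -1. Now have (1|5).
(1|5) = 1. Collecting the sign factors: 1.

1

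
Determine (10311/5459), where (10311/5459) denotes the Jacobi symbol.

Reduce the numerator: 10311 ≡ 4852 (mod 5459), so (10311/5459) = (4852/5459).
Factor out 2: 4852 = 2^2·1213. Since 5459 ≡ 3 (mod 8), (2/5459) = -1, and (2/5459)^2 = +1. Now have (1213/5459).
1213 ≡ 1 (mod 4), so quadratic reciprocity gives (1213/5459) = (5459/1213). Reduce: 5459 ≡ 607 (mod 1213). Now have (607/1213).
1213 ≡ 1 (mod 4), so quadratic reciprocity gives (607/1213) = (1213/607). Reduce: 1213 ≡ 606 (mod 607). Now have (606/607).
Factor out 2: 606 = 2·303. Since 607 ≡ 7 (mod 8), (2/607) = +1. Now have (303/607).
Both 303 ≡ 3 and 607 ≡ 3 (mod 4), so reciprocity gives (303/607) = -(607/303). Reduce: 607 ≡ 1 (mod 303). Now have -(1/303).
(1/303) = 1. Collecting the sign factors: -1.

-1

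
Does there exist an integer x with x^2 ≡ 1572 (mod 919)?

no

Reduce the numerator: 1572 ≡ 653 (mod 919), so (1572|919) = (653|919).
653 ≡ 1 (mod 4), so quadratic reciprocity gives (653|919) = (919|653). Reduce: 919 ≡ 266 (mod 653). Now have (266|653).
Factor out 2: 266 = 2·133. Since 653 ≡ 5 (mod 8), (2|653) = -1. Now have -(133|653).
133 ≡ 1 (mod 4), so quadratic reciprocity gives (133|653) = (653|133). Reduce: 653 ≡ 121 (mod 133). Now have -(121|133).
121 ≡ 1 (mod 4), so quadratic reciprocity gives (121|133) = (133|121). Reduce: 133 ≡ 12 (mod 121). Now have -(12|121).
Factor out 2: 12 = 2^2·3. Since 121 ≡ 1 (mod 8), (2|121) = +1, and (2|121)^2 = +1. Now have -(3|121).
121 ≡ 1 (mod 4), so quadratic reciprocity gives (3|121) = (121|3). Reduce: 121 ≡ 1 (mod 3). Now have -(1|3).
(1|3) = 1. Collecting the sign factors: -1.
(1572|919) = -1, and 919 is prime, so 1572 is not a quadratic residue mod 919.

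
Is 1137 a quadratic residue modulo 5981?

yes

1137 ≡ 1 (mod 4), so quadratic reciprocity gives (1137/5981) = (5981/1137). Reduce: 5981 ≡ 296 (mod 1137). Now have (296/1137).
Factor out 2: 296 = 2^3·37. Since 1137 ≡ 1 (mod 8), (2/1137) = +1, and (2/1137)^3 = +1. Now have (37/1137).
37 ≡ 1 (mod 4), so quadratic reciprocity gives (37/1137) = (1137/37). Reduce: 1137 ≡ 27 (mod 37). Now have (27/37).
37 ≡ 1 (mod 4), so quadratic reciprocity gives (27/37) = (37/27). Reduce: 37 ≡ 10 (mod 27). Now have (10/27).
Factor out 2: 10 = 2·5. Since 27 ≡ 3 (mod 8), (2/27) = -1. Now have -(5/27).
5 ≡ 1 (mod 4), so quadratic reciprocity gives (5/27) = (27/5). Reduce: 27 ≡ 2 (mod 5). Now have -(2/5).
Factor out 2: 2 = 2. Since 5 ≡ 5 (mod 8), (2/5) = -1. Now have (1/5).
(1/5) = 1. Collecting the sign factors: 1.
The Legendre symbol is 1, so x^2 ≡ 1137 (mod 5981) has solution.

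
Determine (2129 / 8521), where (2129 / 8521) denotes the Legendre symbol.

(2129 / 8521)
  = (8521 / 2129)    [QR: 2129 ≡ 1 mod 4, sign kept]
  = (5 / 2129)    [8521 ≡ 5 mod 2129]
  = (2129 / 5)    [QR: 5 ≡ 1 mod 4, sign kept]
  = (4 / 5)    [2129 ≡ 4 mod 5]
  = (1 / 5)    [5 ≡ 5 mod 8 ⇒ (2 / 5)^2 = +1]
  = 1    [(1 / 5) = 1]

1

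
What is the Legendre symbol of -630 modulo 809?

1

Pull out -1: (-630/809) = (-1/809)·(630/809). Since 809 ≡ 1 (mod 4), (-1/809) = +1. Now have (630/809).
Factor out 2: 630 = 2·315. Since 809 ≡ 1 (mod 8), (2/809) = +1. Now have (315/809).
809 ≡ 1 (mod 4), so quadratic reciprocity gives (315/809) = (809/315). Reduce: 809 ≡ 179 (mod 315). Now have (179/315).
Both 179 ≡ 3 and 315 ≡ 3 (mod 4), so reciprocity gives (179/315) = -(315/179). Reduce: 315 ≡ 136 (mod 179). Now have -(136/179).
Factor out 2: 136 = 2^3·17. Since 179 ≡ 3 (mod 8), (2/179) = -1, and (2/179)^3 = -1. Now have (17/179).
17 ≡ 1 (mod 4), so quadratic reciprocity gives (17/179) = (179/17). Reduce: 179 ≡ 9 (mod 17). Now have (9/17).
9 ≡ 1 (mod 4), so quadratic reciprocity gives (9/17) = (17/9). Reduce: 17 ≡ 8 (mod 9). Now have (8/9).
Factor out 2: 8 = 2^3. Since 9 ≡ 1 (mod 8), (2/9) = +1, and (2/9)^3 = +1. Now have (1/9).
(1/9) = 1. Collecting the sign factors: 1.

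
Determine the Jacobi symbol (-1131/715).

Pull out -1: (-1131/715) = (-1/715)·(1131/715). Since 715 ≡ 3 (mod 4), (-1/715) = -1. Now have -(1131/715).
Reduce the numerator: 1131 ≡ 416 (mod 715), so (1131/715) = (416/715).
Factor out 2: 416 = 2^5·13. Since 715 ≡ 3 (mod 8), (2/715) = -1, and (2/715)^5 = -1. Now have (13/715).
13 ≡ 1 (mod 4), so quadratic reciprocity gives (13/715) = (715/13). Reduce: 715 ≡ 0 (mod 13). Now have (0/13).
The numerator is now 0 with denominator 13 > 1: the symbol is 0.

0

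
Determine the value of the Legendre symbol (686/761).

-1

(686/761)
  = (343/761)    [761 ≡ 1 mod 8 ⇒ (2/761) = +1]
  = (761/343)    [QR: 761 ≡ 1 mod 4, sign kept]
  = (75/343)    [761 ≡ 75 mod 343]
  = -(343/75)    [QR: both ≡ 3 mod 4, sign flips]
  = -(43/75)    [343 ≡ 43 mod 75]
  = (75/43)    [QR: both ≡ 3 mod 4, sign flips]
  = (32/43)    [75 ≡ 32 mod 43]
  = -(1/43)    [43 ≡ 3 mod 8 ⇒ (2/43)^5 = -1]
  = -1    [(1/43) = 1]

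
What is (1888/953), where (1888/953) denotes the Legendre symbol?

1

(1888/953)
  = (935/953)    [1888 ≡ 935 mod 953]
  = (953/935)    [QR: 953 ≡ 1 mod 4, sign kept]
  = (18/935)    [953 ≡ 18 mod 935]
  = (9/935)    [935 ≡ 7 mod 8 ⇒ (2/935) = +1]
  = (935/9)    [QR: 9 ≡ 1 mod 4, sign kept]
  = (8/9)    [935 ≡ 8 mod 9]
  = (1/9)    [9 ≡ 1 mod 8 ⇒ (2/9)^3 = +1]
  = 1    [(1/9) = 1]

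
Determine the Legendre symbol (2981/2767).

Reduce the numerator: 2981 ≡ 214 (mod 2767), so (2981/2767) = (214/2767).
Factor out 2: 214 = 2·107. Since 2767 ≡ 7 (mod 8), (2/2767) = +1. Now have (107/2767).
Both 107 ≡ 3 and 2767 ≡ 3 (mod 4), so reciprocity gives (107/2767) = -(2767/107). Reduce: 2767 ≡ 92 (mod 107). Now have -(92/107).
Factor out 2: 92 = 2^2·23. Since 107 ≡ 3 (mod 8), (2/107) = -1, and (2/107)^2 = +1. Now have -(23/107).
Both 23 ≡ 3 and 107 ≡ 3 (mod 4), so reciprocity gives (23/107) = -(107/23). Reduce: 107 ≡ 15 (mod 23). Now have (15/23).
Both 15 ≡ 3 and 23 ≡ 3 (mod 4), so reciprocity gives (15/23) = -(23/15). Reduce: 23 ≡ 8 (mod 15). Now have -(8/15).
Factor out 2: 8 = 2^3. Since 15 ≡ 7 (mod 8), (2/15) = +1, and (2/15)^3 = +1. Now have -(1/15).
(1/15) = 1. Collecting the sign factors: -1.

-1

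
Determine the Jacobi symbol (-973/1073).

1

(-973/1073)
  = (973/1073)    [1073 ≡ 1 mod 4 ⇒ (-1/1073) = +1]
  = (1073/973)    [QR: 973 ≡ 1 mod 4, sign kept]
  = (100/973)    [1073 ≡ 100 mod 973]
  = (25/973)    [973 ≡ 5 mod 8 ⇒ (2/973)^2 = +1]
  = (973/25)    [QR: 25 ≡ 1 mod 4, sign kept]
  = (23/25)    [973 ≡ 23 mod 25]
  = (25/23)    [QR: 25 ≡ 1 mod 4, sign kept]
  = (2/23)    [25 ≡ 2 mod 23]
  = (1/23)    [23 ≡ 7 mod 8 ⇒ (2/23) = +1]
  = 1    [(1/23) = 1]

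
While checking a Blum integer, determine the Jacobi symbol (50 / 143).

1

(50 / 143)
  = (25 / 143)    [143 ≡ 7 mod 8 ⇒ (2 / 143) = +1]
  = (143 / 25)    [QR: 25 ≡ 1 mod 4, sign kept]
  = (18 / 25)    [143 ≡ 18 mod 25]
  = (9 / 25)    [25 ≡ 1 mod 8 ⇒ (2 / 25) = +1]
  = (25 / 9)    [QR: 9 ≡ 1 mod 4, sign kept]
  = (7 / 9)    [25 ≡ 7 mod 9]
  = (9 / 7)    [QR: 9 ≡ 1 mod 4, sign kept]
  = (2 / 7)    [9 ≡ 2 mod 7]
  = (1 / 7)    [7 ≡ 7 mod 8 ⇒ (2 / 7) = +1]
  = 1    [(1 / 7) = 1]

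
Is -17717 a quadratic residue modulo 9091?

yes

(-17717/9091)
  = -(17717/9091)    [9091 ≡ 3 mod 4 ⇒ (-1/9091) = -1]
  = -(8626/9091)    [17717 ≡ 8626 mod 9091]
  = (4313/9091)    [9091 ≡ 3 mod 8 ⇒ (2/9091) = -1]
  = (9091/4313)    [QR: 4313 ≡ 1 mod 4, sign kept]
  = (465/4313)    [9091 ≡ 465 mod 4313]
  = (4313/465)    [QR: 465 ≡ 1 mod 4, sign kept]
  = (128/465)    [4313 ≡ 128 mod 465]
  = (1/465)    [465 ≡ 1 mod 8 ⇒ (2/465)^7 = +1]
  = 1    [(1/465) = 1]
(-17717/9091) = 1, and 9091 is prime, so -17717 is a quadratic residue mod 9091.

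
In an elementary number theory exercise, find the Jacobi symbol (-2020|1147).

1

Reduce the numerator: -2020 ≡ 274 (mod 1147), so (-2020|1147) = (274|1147).
Factor out 2: 274 = 2·137. Since 1147 ≡ 3 (mod 8), (2|1147) = -1. Now have -(137|1147).
137 ≡ 1 (mod 4), so quadratic reciprocity gives (137|1147) = (1147|137). Reduce: 1147 ≡ 51 (mod 137). Now have -(51|137).
137 ≡ 1 (mod 4), so quadratic reciprocity gives (51|137) = (137|51). Reduce: 137 ≡ 35 (mod 51). Now have -(35|51).
Both 35 ≡ 3 and 51 ≡ 3 (mod 4), so reciprocity gives (35|51) = -(51|35). Reduce: 51 ≡ 16 (mod 35). Now have (16|35).
Factor out 2: 16 = 2^4. Since 35 ≡ 3 (mod 8), (2|35) = -1, and (2|35)^4 = +1. Now have (1|35).
(1|35) = 1. Collecting the sign factors: 1.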